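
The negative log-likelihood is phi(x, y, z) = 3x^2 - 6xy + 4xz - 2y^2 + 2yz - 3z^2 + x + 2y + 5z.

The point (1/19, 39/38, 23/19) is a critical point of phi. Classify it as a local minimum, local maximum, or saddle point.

The Hessian is constant: H = [[6, -6, 4], [-6, -4, 2], [4, 2, -6]].
Leading principal minors: Δ₁ = 6, Δ₂ = -60, Δ₃ = 304.
The minors fit neither the all-positive nor the alternating-sign pattern, so H is indefinite: a saddle point.

saddle point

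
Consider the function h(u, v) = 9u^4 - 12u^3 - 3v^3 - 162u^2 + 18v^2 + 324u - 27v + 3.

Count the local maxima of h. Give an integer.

1

h separates as a function of u plus a function of v, so ∇h=0 decouples.
∂h/∂u = 36(u - 3)(u - 1)(u + 3) = 0 at u ∈ {-3, 1, 3}; ∂h/∂v = -9(v - 3)(v - 1) = 0 at v ∈ {1, 3}.
The Hessian is diagonal: diag(h_uu, h_vv). Second derivatives: h_uu(-3)=864, h_uu(1)=-288, h_uu(3)=432; h_vv(1)=18, h_vv(3)=-18.
Local maxima occur where both diagonal entries negative: (1, 3). Count: 1.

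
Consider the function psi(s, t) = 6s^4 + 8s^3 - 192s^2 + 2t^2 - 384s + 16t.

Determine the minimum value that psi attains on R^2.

-2592

psi(s,t) separates as P(s) + Q(t), so its minimum is min P + min Q.
P'(s) = 24(s - 4)(s + 1)(s + 4) vanishes at s ∈ {-4, -1, 4}; Q'(t) = 4(t + 4) vanishes at t ∈ {-4}.
Local minima of P (where P''>0): P(-4)=-512, P(4)=-2560. Local minima of Q: Q(-4)=-32.
So the global minimum of psi is P(4) + Q(-4) = -2560 − 32 = -2592, attained at (4, -4).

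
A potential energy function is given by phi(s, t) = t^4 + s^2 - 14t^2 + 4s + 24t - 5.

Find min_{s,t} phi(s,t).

-126

phi(s,t) separates as P(s) + Q(t) − 5, so its minimum is min P + min Q − 5.
P'(s) = 2s + 4 vanishes at s ∈ {-2}; Q'(t) = 4(t - 2)(t - 1)(t + 3) vanishes at t ∈ {-3, 1, 2}.
Local minima of P (where P''>0): P(-2)=-4. Local minima of Q: Q(-3)=-117, Q(2)=8.
So the global minimum of phi is P(-2) + Q(-3) − 5 = -4 − 117 − 5 = -126, attained at (-2, -3).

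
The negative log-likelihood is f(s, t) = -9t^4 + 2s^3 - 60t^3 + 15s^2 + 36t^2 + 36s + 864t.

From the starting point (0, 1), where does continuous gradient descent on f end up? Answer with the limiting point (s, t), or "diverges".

(-2, -3)

f is separable, so gradient descent decouples: s follows -∂f/∂s, t follows -∂f/∂t.
∂f/∂s = 6(s + 2)(s + 3); at s=0 this is 36, so s decreases.
∂f/∂t = -36(t - 2)(t + 3)(t + 4); at t=1 this is 720, so t decreases.
s converges to its nearest critical value -2 (a local min of the s-part); t converges to -3. The iterate converges to (-2, -3).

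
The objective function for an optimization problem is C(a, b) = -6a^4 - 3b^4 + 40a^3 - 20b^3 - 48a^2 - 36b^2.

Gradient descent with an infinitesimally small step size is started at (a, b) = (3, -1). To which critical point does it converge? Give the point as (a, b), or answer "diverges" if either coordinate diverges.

C is separable, so gradient descent decouples: a follows -∂C/∂a, b follows -∂C/∂b.
∂C/∂a = -24a(a - 4)(a - 1); at a=3 this is 144, so a decreases.
∂C/∂b = -12b(b + 2)(b + 3); at b=-1 this is 24, so b decreases.
a converges to its nearest critical value 1 (a local min of the a-part); b converges to -2. The iterate converges to (1, -2).

(1, -2)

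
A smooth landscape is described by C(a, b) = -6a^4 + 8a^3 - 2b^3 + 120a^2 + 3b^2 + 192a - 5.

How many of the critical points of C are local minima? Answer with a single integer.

1

C separates as a function of a plus a function of b, so ∇C=0 decouples.
∂C/∂a = -24(a - 4)(a + 1)(a + 2) = 0 at a ∈ {-2, -1, 4}; ∂C/∂b = -6b(b - 1) = 0 at b ∈ {0, 1}.
The Hessian is diagonal: diag(C_aa, C_bb). Second derivatives: C_aa(-2)=-144, C_aa(-1)=120, C_aa(4)=-720; C_bb(0)=6, C_bb(1)=-6.
Local minima occur where both diagonal entries positive: (-1, 0). Count: 1.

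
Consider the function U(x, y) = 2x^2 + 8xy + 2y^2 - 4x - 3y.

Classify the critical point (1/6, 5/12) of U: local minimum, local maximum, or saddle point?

The Hessian of U is constant: H = [[4, 8], [8, 4]].
det(H) = 4·4 − 8² = -48.
Since det(H) < 0, H is indefinite and the critical point is a saddle point.

saddle point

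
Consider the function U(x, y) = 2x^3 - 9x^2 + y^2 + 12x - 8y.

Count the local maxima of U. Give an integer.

U separates as a function of x plus a function of y, so ∇U=0 decouples.
∂U/∂x = 6(x - 2)(x - 1) = 0 at x ∈ {1, 2}; ∂U/∂y = 2(y - 4) = 0 at y ∈ {4}.
The Hessian is diagonal: diag(U_xx, U_yy). Second derivatives: U_xx(1)=-6, U_xx(2)=6; U_yy(4)=2.
Local maxima occur where both diagonal entries negative: none. Count: 0.

0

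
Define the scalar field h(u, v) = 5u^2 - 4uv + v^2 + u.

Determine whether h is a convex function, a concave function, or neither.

convex

h is quadratic, so its Hessian is the constant matrix H = [[10, -4], [-4, 2]].
det(H) = 4, tr(H) = 12.
det(H) > 0 and tr(H) > 0, so H is positive definite everywhere: convex.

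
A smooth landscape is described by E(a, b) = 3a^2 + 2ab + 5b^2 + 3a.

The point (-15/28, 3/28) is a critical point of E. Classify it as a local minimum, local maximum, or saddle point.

local minimum

The Hessian of E is constant: H = [[6, 2], [2, 10]].
det(H) = 6·10 − 2² = 56.
det(H) > 0 and tr(H) = 16 > 0, so H is positive definite and the point is a local minimum.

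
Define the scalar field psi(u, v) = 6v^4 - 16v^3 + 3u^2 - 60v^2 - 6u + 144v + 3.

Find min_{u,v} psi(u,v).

-304

psi(u,v) separates as P(u) + Q(v) + 3, so its minimum is min P + min Q + 3.
P'(u) = 6u - 6 vanishes at u ∈ {1}; Q'(v) = 24(v - 3)(v - 1)(v + 2) vanishes at v ∈ {-2, 1, 3}.
Local minima of P (where P''>0): P(1)=-3. Local minima of Q: Q(-2)=-304, Q(3)=-54.
So the global minimum of psi is P(1) + Q(-2) + 3 = -3 − 304 + 3 = -304, attained at (1, -2).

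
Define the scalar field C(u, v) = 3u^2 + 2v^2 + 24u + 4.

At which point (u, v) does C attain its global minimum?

C(u,v) separates as P(u) + Q(v) + 4, so its minimum is min P + min Q + 4.
P'(u) = 6u + 24 vanishes at u ∈ {-4}; Q'(v) = 4v vanishes at v ∈ {0}.
Local minima of P (where P''>0): P(-4)=-48. Local minima of Q: Q(0)=0.
So the global minimum of C is P(-4) + Q(0) + 4 = -48 + 0 + 4 = -44, attained at (-4, 0).

(-4, 0)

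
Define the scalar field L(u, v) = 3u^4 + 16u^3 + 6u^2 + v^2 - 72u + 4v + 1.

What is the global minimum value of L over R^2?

L(u,v) separates as P(u) + Q(v) + 1, so its minimum is min P + min Q + 1.
P'(u) = 12(u - 1)(u + 2)(u + 3) vanishes at u ∈ {-3, -2, 1}; Q'(v) = 2v + 4 vanishes at v ∈ {-2}.
Local minima of P (where P''>0): P(-3)=81, P(1)=-47. Local minima of Q: Q(-2)=-4.
So the global minimum of L is P(1) + Q(-2) + 1 = -47 − 4 + 1 = -50, attained at (1, -2).

-50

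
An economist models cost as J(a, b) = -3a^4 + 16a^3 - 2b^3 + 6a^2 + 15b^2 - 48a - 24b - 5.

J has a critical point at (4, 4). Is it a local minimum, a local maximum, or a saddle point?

local maximum

The mixed partial ∂²J/∂a∂b is 0, so the Hessian at any point is diag(J_aa, J_bb) = diag(12(-3a^2 + 8a + 1), 6(-2b + 5)).
At (4, 4): H = diag(-180, -18).
Both eigenvalues are negative, so H is negative definite: a local maximum.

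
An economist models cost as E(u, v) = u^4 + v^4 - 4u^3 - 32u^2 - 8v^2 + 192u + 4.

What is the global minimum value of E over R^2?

E(u,v) separates as P(u) + Q(v) + 4, so its minimum is min P + min Q + 4.
P'(u) = 4(u - 4)(u - 3)(u + 4) vanishes at u ∈ {-4, 3, 4}; Q'(v) = 4v(v - 2)(v + 2) vanishes at v ∈ {-2, 0, 2}.
Local minima of P (where P''>0): P(-4)=-768, P(4)=256. Local minima of Q: Q(-2)=-16, Q(2)=-16.
So the global minimum of E is P(-4) + Q(-2) + 4 = -768 − 16 + 4 = -780, attained at (-4, -2).

-780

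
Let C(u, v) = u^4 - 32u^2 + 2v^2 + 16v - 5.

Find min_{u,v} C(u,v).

C(u,v) separates as P(u) + Q(v) − 5, so its minimum is min P + min Q − 5.
P'(u) = 4u(u - 4)(u + 4) vanishes at u ∈ {-4, 0, 4}; Q'(v) = 4v + 16 vanishes at v ∈ {-4}.
Local minima of P (where P''>0): P(-4)=-256, P(4)=-256. Local minima of Q: Q(-4)=-32.
So the global minimum of C is P(-4) + Q(-4) − 5 = -256 − 32 − 5 = -293, attained at (-4, -4).

-293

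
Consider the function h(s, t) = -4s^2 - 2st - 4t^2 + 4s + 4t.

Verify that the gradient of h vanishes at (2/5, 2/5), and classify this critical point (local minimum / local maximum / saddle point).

local maximum

∇h = (-8s - 2t + 4, -2s - 8t + 4); substituting (2/5, 2/5) gives ∇h = (0, 0), so (2/5, 2/5) is indeed a critical point.
The Hessian of h is constant: H = [[-8, -2], [-2, -8]].
det(H) = (-8)·(-8) − (-2)² = 60.
det(H) > 0 and tr(H) = -16 < 0, so H is negative definite and the point is a local maximum.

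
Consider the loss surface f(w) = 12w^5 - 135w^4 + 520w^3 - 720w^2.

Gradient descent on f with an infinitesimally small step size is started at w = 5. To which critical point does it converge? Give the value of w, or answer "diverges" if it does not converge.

f'(w) = 60w(w - 4)(w - 3)(w - 2), so f'(5) = 1800.
Gradient descent moves in the -f' direction, i.e. w is decreasing.
The nearest critical point in that direction is w = 4, where f'' = 480 > 0 (a local minimum). The iterate converges there.

4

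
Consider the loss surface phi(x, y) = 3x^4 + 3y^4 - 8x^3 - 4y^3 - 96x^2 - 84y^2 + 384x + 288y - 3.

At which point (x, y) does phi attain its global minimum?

phi(x,y) separates as P(x) + Q(y) − 3, so its minimum is min P + min Q − 3.
P'(x) = 12(x - 4)(x - 2)(x + 4) vanishes at x ∈ {-4, 2, 4}; Q'(y) = 12(y - 3)(y - 2)(y + 4) vanishes at y ∈ {-4, 2, 3}.
Local minima of P (where P''>0): P(-4)=-1792, P(4)=256. Local minima of Q: Q(-4)=-1472, Q(3)=243.
So the global minimum of phi is P(-4) + Q(-4) − 3 = -1792 − 1472 − 3 = -3267, attained at (-4, -4).

(-4, -4)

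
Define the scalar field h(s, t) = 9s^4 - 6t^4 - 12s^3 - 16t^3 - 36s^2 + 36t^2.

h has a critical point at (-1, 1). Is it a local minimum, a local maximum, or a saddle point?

saddle point

The mixed partial ∂²h/∂s∂t is 0, so the Hessian at any point is diag(h_ss, h_tt) = diag(36(3s^2 - 2s - 2), 24(-3t^2 - 4t + 3)).
At (-1, 1): H = diag(108, -96).
The eigenvalues have opposite signs, so H is indefinite: a saddle point.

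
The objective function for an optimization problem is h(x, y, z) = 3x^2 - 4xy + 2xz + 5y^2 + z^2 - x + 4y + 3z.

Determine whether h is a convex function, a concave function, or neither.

convex

h is quadratic, so its Hessian is the constant matrix H = [[6, -4, 2], [-4, 10, 0], [2, 0, 2]].
Leading principal minors: 6, 44, 48.
All positive ⇒ H ≻ 0 ⇒ convex.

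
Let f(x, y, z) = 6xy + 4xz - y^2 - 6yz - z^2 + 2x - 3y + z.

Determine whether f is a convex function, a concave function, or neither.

f is quadratic, so its Hessian is the constant matrix H = [[0, 6, 4], [6, -2, -6], [4, -6, -2]].
Leading principal minors: 0, -36, -184.
Neither pattern holds ⇒ H is indefinite ⇒ neither convex nor concave.

neither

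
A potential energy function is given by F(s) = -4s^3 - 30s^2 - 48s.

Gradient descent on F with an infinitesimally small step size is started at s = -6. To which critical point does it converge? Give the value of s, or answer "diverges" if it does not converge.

-4

F'(s) = -12(s + 1)(s + 4), so F'(-6) = -120.
Gradient descent moves in the -F' direction, i.e. s is increasing.
The nearest critical point in that direction is s = -4, where F'' = 36 > 0 (a local minimum). The iterate converges there.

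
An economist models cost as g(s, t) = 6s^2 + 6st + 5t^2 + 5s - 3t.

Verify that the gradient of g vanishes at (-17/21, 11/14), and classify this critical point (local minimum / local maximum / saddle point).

local minimum

∇g = (12s + 6t + 5, 6s + 10t - 3); substituting (-17/21, 11/14) gives ∇g = (0, 0), so (-17/21, 11/14) is indeed a critical point.
The Hessian of g is constant: H = [[12, 6], [6, 10]].
det(H) = 12·10 − 6² = 84.
det(H) > 0 and tr(H) = 22 > 0, so H is positive definite and the point is a local minimum.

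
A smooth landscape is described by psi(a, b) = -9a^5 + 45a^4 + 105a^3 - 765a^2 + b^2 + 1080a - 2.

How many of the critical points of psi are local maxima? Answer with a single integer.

0

psi separates as a function of a plus a function of b, so ∇psi=0 decouples.
∂psi/∂a = -45(a - 4)(a - 2)(a - 1)(a + 3) = 0 at a ∈ {-3, 1, 2, 4}; ∂psi/∂b = 2b = 0 at b ∈ {0}.
The Hessian is diagonal: diag(psi_aa, psi_bb). Second derivatives: psi_aa(-3)=6300, psi_aa(1)=-540, psi_aa(2)=450, psi_aa(4)=-1890; psi_bb(0)=2.
Local maxima occur where both diagonal entries negative: none. Count: 0.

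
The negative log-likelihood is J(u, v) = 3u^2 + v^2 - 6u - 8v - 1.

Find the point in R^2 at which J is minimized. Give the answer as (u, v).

J(u,v) separates as P(u) + Q(v) − 1, so its minimum is min P + min Q − 1.
P'(u) = 6u - 6 vanishes at u ∈ {1}; Q'(v) = 2v - 8 vanishes at v ∈ {4}.
Local minima of P (where P''>0): P(1)=-3. Local minima of Q: Q(4)=-16.
So the global minimum of J is P(1) + Q(4) − 1 = -3 − 16 − 1 = -20, attained at (1, 4).

(1, 4)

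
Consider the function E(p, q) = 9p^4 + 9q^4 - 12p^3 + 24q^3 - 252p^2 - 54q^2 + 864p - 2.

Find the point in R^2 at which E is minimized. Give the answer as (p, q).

E(p,q) separates as A(p) + B(q) − 2, so its minimum is min A + min B − 2.
A'(p) = 36(p - 3)(p - 2)(p + 4) vanishes at p ∈ {-4, 2, 3}; B'(q) = 36q(q - 1)(q + 3) vanishes at q ∈ {-3, 0, 1}.
Local minima of A (where A''>0): A(-4)=-4416, A(3)=729. Local minima of B: B(-3)=-405, B(1)=-21.
So the global minimum of E is A(-4) + B(-3) − 2 = -4416 − 405 − 2 = -4823, attained at (-4, -3).

(-4, -3)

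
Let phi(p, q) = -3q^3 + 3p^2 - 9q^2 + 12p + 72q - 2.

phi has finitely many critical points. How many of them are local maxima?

phi separates as a function of p plus a function of q, so ∇phi=0 decouples.
∂phi/∂p = 6(p + 2) = 0 at p ∈ {-2}; ∂phi/∂q = -9(q - 2)(q + 4) = 0 at q ∈ {-4, 2}.
The Hessian is diagonal: diag(phi_pp, phi_qq). Second derivatives: phi_pp(-2)=6; phi_qq(-4)=54, phi_qq(2)=-54.
Local maxima occur where both diagonal entries negative: none. Count: 0.

0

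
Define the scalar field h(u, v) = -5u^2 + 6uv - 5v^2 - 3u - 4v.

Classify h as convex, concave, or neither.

concave

h is quadratic, so its Hessian is the constant matrix H = [[-10, 6], [6, -10]].
det(H) = 64, tr(H) = -20.
det(H) > 0 and tr(H) < 0, so H is negative definite everywhere: concave.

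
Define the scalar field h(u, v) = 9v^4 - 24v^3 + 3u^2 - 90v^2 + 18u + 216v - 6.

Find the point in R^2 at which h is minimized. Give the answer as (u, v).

(-3, -2)

h(u,v) separates as P(u) + Q(v) − 6, so its minimum is min P + min Q − 6.
P'(u) = 6u + 18 vanishes at u ∈ {-3}; Q'(v) = 36(v - 3)(v - 1)(v + 2) vanishes at v ∈ {-2, 1, 3}.
Local minima of P (where P''>0): P(-3)=-27. Local minima of Q: Q(-2)=-456, Q(3)=-81.
So the global minimum of h is P(-3) + Q(-2) − 6 = -27 − 456 − 6 = -489, attained at (-3, -2).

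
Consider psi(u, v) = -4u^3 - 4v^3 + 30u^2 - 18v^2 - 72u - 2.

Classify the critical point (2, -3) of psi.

local minimum

The mixed partial ∂²psi/∂u∂v is 0, so the Hessian at any point is diag(psi_uu, psi_vv) = diag(12(-2u + 5), -12(2v + 3)).
At (2, -3): H = diag(12, 36).
Both eigenvalues are positive, so H is positive definite: a local minimum.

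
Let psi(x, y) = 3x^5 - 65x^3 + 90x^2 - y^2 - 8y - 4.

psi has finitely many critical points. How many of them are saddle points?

2

psi separates as a function of x plus a function of y, so ∇psi=0 decouples.
∂psi/∂x = 15x(x - 3)(x - 1)(x + 4) = 0 at x ∈ {-4, 0, 1, 3}; ∂psi/∂y = -2(y + 4) = 0 at y ∈ {-4}.
The Hessian is diagonal: diag(psi_xx, psi_yy). Second derivatives: psi_xx(-4)=-2100, psi_xx(0)=180, psi_xx(1)=-150, psi_xx(3)=630; psi_yy(-4)=-2.
Saddle points occur where the two diagonal entries have opposite signs: (0, -4), (3, -4). Count: 2.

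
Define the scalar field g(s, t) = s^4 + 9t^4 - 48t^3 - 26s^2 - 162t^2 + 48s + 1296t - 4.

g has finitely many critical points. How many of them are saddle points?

g separates as a function of s plus a function of t, so ∇g=0 decouples.
∂g/∂s = 4(s - 3)(s - 1)(s + 4) = 0 at s ∈ {-4, 1, 3}; ∂g/∂t = 36(t - 4)(t - 3)(t + 3) = 0 at t ∈ {-3, 3, 4}.
The Hessian is diagonal: diag(g_ss, g_tt). Second derivatives: g_ss(-4)=140, g_ss(1)=-40, g_ss(3)=56; g_tt(-3)=1512, g_tt(3)=-216, g_tt(4)=252.
Saddle points occur where the two diagonal entries have opposite signs: (-4, 3), (1, -3), (1, 4), (3, 3). Count: 4.

4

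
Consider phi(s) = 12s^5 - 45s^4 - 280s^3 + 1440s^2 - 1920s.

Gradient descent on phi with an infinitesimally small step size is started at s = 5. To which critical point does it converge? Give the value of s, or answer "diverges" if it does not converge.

phi'(s) = 60(s - 4)(s - 2)(s - 1)(s + 4), so phi'(5) = 6480.
Gradient descent moves in the -phi' direction, i.e. s is decreasing.
The nearest critical point in that direction is s = 4, where phi'' = 2880 > 0 (a local minimum). The iterate converges there.

4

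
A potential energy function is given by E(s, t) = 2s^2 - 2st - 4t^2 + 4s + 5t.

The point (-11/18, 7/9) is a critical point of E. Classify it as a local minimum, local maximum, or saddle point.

The Hessian of E is constant: H = [[4, -2], [-2, -8]].
det(H) = 4·(-8) − (-2)² = -36.
Since det(H) < 0, H is indefinite and the critical point is a saddle point.

saddle point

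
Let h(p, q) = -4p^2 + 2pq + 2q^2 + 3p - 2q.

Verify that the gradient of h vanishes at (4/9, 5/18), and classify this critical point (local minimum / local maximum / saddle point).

saddle point

∇h = (-8p + 2q + 3, 2p + 4q - 2); substituting (4/9, 5/18) gives ∇h = (0, 0), so (4/9, 5/18) is indeed a critical point.
The Hessian of h is constant: H = [[-8, 2], [2, 4]].
det(H) = (-8)·4 − 2² = -36.
Since det(H) < 0, H is indefinite and the critical point is a saddle point.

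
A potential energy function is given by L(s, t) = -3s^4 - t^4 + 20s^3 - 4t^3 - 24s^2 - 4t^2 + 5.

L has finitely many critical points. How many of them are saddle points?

L separates as a function of s plus a function of t, so ∇L=0 decouples.
∂L/∂s = -12s(s - 4)(s - 1) = 0 at s ∈ {0, 1, 4}; ∂L/∂t = -4t(t + 1)(t + 2) = 0 at t ∈ {-2, -1, 0}.
The Hessian is diagonal: diag(L_ss, L_tt). Second derivatives: L_ss(0)=-48, L_ss(1)=36, L_ss(4)=-144; L_tt(-2)=-8, L_tt(-1)=4, L_tt(0)=-8.
Saddle points occur where the two diagonal entries have opposite signs: (0, -1), (1, -2), (1, 0), (4, -1). Count: 4.

4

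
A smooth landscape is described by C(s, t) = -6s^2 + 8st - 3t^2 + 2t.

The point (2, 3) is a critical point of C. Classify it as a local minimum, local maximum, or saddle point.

local maximum

The Hessian of C is constant: H = [[-12, 8], [8, -6]].
det(H) = (-12)·(-6) − 8² = 8.
det(H) > 0 and tr(H) = -18 < 0, so H is negative definite and the point is a local maximum.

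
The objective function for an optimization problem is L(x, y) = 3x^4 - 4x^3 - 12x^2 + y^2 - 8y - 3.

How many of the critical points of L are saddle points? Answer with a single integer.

1

L separates as a function of x plus a function of y, so ∇L=0 decouples.
∂L/∂x = 12x(x - 2)(x + 1) = 0 at x ∈ {-1, 0, 2}; ∂L/∂y = 2(y - 4) = 0 at y ∈ {4}.
The Hessian is diagonal: diag(L_xx, L_yy). Second derivatives: L_xx(-1)=36, L_xx(0)=-24, L_xx(2)=72; L_yy(4)=2.
Saddle points occur where the two diagonal entries have opposite signs: (0, 4). Count: 1.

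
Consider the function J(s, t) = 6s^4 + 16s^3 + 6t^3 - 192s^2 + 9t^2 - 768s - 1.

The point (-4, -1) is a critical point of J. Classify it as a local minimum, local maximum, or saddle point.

The mixed partial ∂²J/∂s∂t is 0, so the Hessian at any point is diag(J_ss, J_tt) = diag(24(3s^2 + 4s - 16), 18(2t + 1)).
At (-4, -1): H = diag(384, -18).
The eigenvalues have opposite signs, so H is indefinite: a saddle point.

saddle point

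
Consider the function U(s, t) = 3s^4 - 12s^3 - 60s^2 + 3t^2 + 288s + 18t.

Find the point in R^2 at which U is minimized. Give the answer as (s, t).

(-3, -3)

U(s,t) separates as P(s) + Q(t), so its minimum is min P + min Q.
P'(s) = 12(s - 4)(s - 2)(s + 3) vanishes at s ∈ {-3, 2, 4}; Q'(t) = 6(t + 3) vanishes at t ∈ {-3}.
Local minima of P (where P''>0): P(-3)=-837, P(4)=192. Local minima of Q: Q(-3)=-27.
So the global minimum of U is P(-3) + Q(-3) = -837 − 27 = -864, attained at (-3, -3).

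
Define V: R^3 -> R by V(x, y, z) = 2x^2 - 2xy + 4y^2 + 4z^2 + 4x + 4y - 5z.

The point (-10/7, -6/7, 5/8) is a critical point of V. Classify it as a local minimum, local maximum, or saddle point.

local minimum

The Hessian is constant: H = [[4, -2, 0], [-2, 8, 0], [0, 0, 8]].
Leading principal minors: Δ₁ = 4, Δ₂ = 28, Δ₃ = 224.
All leading minors are positive, so H is positive definite: a local minimum.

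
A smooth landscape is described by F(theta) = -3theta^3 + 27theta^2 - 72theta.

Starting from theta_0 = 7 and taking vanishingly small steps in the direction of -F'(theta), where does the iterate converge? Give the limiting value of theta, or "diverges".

F'(theta) = -9(theta - 4)(theta - 2), so F'(7) = -135.
Gradient descent moves in the -F' direction, i.e. theta is increasing.
There is no critical point above theta=7, and F' keeps the same sign, so the iterate runs off to +∞.

diverges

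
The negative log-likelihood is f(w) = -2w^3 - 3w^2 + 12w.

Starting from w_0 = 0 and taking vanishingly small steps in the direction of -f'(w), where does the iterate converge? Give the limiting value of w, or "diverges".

f'(w) = -6(w - 1)(w + 2), so f'(0) = 12.
Gradient descent moves in the -f' direction, i.e. w is decreasing.
The nearest critical point in that direction is w = -2, where f'' = 18 > 0 (a local minimum). The iterate converges there.

-2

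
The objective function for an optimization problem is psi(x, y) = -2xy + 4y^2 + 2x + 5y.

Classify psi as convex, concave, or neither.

psi is quadratic, so its Hessian is the constant matrix H = [[0, -2], [-2, 8]].
det(H) = -4, tr(H) = 8.
det(H) < 0, so H is indefinite: neither convex nor concave.

neither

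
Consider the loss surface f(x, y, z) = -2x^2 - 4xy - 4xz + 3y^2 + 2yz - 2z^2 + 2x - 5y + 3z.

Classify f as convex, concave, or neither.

neither

f is quadratic, so its Hessian is the constant matrix H = [[-4, -4, -4], [-4, 6, 2], [-4, 2, -4]].
Leading principal minors: -4, -40, 144.
Neither pattern holds ⇒ H is indefinite ⇒ neither convex nor concave.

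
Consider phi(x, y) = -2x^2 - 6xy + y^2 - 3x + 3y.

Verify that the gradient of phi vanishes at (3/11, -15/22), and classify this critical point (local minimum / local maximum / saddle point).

saddle point

∇phi = (-4x - 6y - 3, -6x + 2y + 3); substituting (3/11, -15/22) gives ∇phi = (0, 0), so (3/11, -15/22) is indeed a critical point.
The Hessian of phi is constant: H = [[-4, -6], [-6, 2]].
det(H) = (-4)·2 − (-6)² = -44.
Since det(H) < 0, H is indefinite and the critical point is a saddle point.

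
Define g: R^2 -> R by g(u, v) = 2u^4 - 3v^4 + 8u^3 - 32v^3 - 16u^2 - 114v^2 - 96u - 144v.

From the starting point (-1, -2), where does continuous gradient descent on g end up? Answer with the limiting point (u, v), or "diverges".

g is separable, so gradient descent decouples: u follows -∂g/∂u, v follows -∂g/∂v.
∂g/∂u = 8(u - 2)(u + 2)(u + 3); at u=-1 this is -48, so u increases.
∂g/∂v = -12(v + 1)(v + 3)(v + 4); at v=-2 this is 24, so v decreases.
u converges to its nearest critical value 2 (a local min of the u-part); v converges to -3. The iterate converges to (2, -3).

(2, -3)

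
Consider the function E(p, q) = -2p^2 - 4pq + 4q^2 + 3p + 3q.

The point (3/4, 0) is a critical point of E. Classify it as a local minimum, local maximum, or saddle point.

The Hessian of E is constant: H = [[-4, -4], [-4, 8]].
det(H) = (-4)·8 − (-4)² = -48.
Since det(H) < 0, H is indefinite and the critical point is a saddle point.

saddle point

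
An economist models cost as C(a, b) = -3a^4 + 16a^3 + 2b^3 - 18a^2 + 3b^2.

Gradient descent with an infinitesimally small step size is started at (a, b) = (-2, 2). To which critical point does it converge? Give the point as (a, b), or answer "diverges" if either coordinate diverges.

diverges

C is separable, so gradient descent decouples: a follows -∂C/∂a, b follows -∂C/∂b.
∂C/∂a = -12a(a - 3)(a - 1); at a=-2 this is 360, so a decreases.
∂C/∂b = 6b(b + 1); at b=2 this is 36, so b decreases.
The a-coordinate has no critical point in that direction and runs off to infinity.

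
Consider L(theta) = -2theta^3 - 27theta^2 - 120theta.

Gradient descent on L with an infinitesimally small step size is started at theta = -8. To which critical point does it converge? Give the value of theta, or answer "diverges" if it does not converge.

-5

L'(theta) = -6(theta + 4)(theta + 5), so L'(-8) = -72.
Gradient descent moves in the -L' direction, i.e. theta is increasing.
The nearest critical point in that direction is theta = -5, where L'' = 6 > 0 (a local minimum). The iterate converges there.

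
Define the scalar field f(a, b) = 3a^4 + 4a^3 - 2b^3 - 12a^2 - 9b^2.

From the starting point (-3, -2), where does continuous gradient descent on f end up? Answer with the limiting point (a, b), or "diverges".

(-2, -3)

f is separable, so gradient descent decouples: a follows -∂f/∂a, b follows -∂f/∂b.
∂f/∂a = 12a(a - 1)(a + 2); at a=-3 this is -144, so a increases.
∂f/∂b = -6b(b + 3); at b=-2 this is 12, so b decreases.
a converges to its nearest critical value -2 (a local min of the a-part); b converges to -3. The iterate converges to (-2, -3).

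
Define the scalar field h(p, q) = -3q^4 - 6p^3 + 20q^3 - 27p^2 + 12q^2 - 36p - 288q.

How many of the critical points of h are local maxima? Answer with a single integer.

2

h separates as a function of p plus a function of q, so ∇h=0 decouples.
∂h/∂p = -18(p + 1)(p + 2) = 0 at p ∈ {-2, -1}; ∂h/∂q = -12(q - 4)(q - 3)(q + 2) = 0 at q ∈ {-2, 3, 4}.
The Hessian is diagonal: diag(h_pp, h_qq). Second derivatives: h_pp(-2)=18, h_pp(-1)=-18; h_qq(-2)=-360, h_qq(3)=60, h_qq(4)=-72.
Local maxima occur where both diagonal entries negative: (-1, -2), (-1, 4). Count: 2.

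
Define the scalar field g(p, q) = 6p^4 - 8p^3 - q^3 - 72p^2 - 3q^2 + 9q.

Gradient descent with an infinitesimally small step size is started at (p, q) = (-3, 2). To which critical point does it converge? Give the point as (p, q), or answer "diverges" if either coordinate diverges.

g is separable, so gradient descent decouples: p follows -∂g/∂p, q follows -∂g/∂q.
∂g/∂p = 24p(p - 3)(p + 2); at p=-3 this is -432, so p increases.
∂g/∂q = -3(q - 1)(q + 3); at q=2 this is -15, so q increases.
The q-coordinate has no critical point in that direction and runs off to infinity.

diverges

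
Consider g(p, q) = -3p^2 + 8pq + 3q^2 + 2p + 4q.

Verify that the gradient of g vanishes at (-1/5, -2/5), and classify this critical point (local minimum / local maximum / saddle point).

saddle point

∇g = (-6p + 8q + 2, 8p + 6q + 4); substituting (-1/5, -2/5) gives ∇g = (0, 0), so (-1/5, -2/5) is indeed a critical point.
The Hessian of g is constant: H = [[-6, 8], [8, 6]].
det(H) = (-6)·6 − 8² = -100.
Since det(H) < 0, H is indefinite and the critical point is a saddle point.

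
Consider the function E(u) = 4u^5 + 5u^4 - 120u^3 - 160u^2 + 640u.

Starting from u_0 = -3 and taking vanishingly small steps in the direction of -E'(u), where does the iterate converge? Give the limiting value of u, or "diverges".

-2

E'(u) = 20(u - 4)(u - 1)(u + 2)(u + 4), so E'(-3) = -560.
Gradient descent moves in the -E' direction, i.e. u is increasing.
The nearest critical point in that direction is u = -2, where E'' = 720 > 0 (a local minimum). The iterate converges there.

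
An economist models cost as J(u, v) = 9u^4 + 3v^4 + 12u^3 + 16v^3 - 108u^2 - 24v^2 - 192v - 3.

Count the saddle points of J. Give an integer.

4

J separates as a function of u plus a function of v, so ∇J=0 decouples.
∂J/∂u = 36u(u - 2)(u + 3) = 0 at u ∈ {-3, 0, 2}; ∂J/∂v = 12(v - 2)(v + 2)(v + 4) = 0 at v ∈ {-4, -2, 2}.
The Hessian is diagonal: diag(J_uu, J_vv). Second derivatives: J_uu(-3)=540, J_uu(0)=-216, J_uu(2)=360; J_vv(-4)=144, J_vv(-2)=-96, J_vv(2)=288.
Saddle points occur where the two diagonal entries have opposite signs: (-3, -2), (0, -4), (0, 2), (2, -2). Count: 4.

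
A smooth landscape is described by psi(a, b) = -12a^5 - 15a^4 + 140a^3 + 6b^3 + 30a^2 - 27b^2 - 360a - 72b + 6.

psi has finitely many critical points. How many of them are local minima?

psi separates as a function of a plus a function of b, so ∇psi=0 decouples.
∂psi/∂a = -60(a - 2)(a - 1)(a + 1)(a + 3) = 0 at a ∈ {-3, -1, 1, 2}; ∂psi/∂b = 18(b - 4)(b + 1) = 0 at b ∈ {-1, 4}.
The Hessian is diagonal: diag(psi_aa, psi_bb). Second derivatives: psi_aa(-3)=2400, psi_aa(-1)=-720, psi_aa(1)=480, psi_aa(2)=-900; psi_bb(-1)=-90, psi_bb(4)=90.
Local minima occur where both diagonal entries positive: (-3, 4), (1, 4). Count: 2.

2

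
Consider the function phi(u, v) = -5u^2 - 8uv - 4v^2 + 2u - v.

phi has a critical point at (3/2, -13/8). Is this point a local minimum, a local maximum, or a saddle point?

local maximum

The Hessian of phi is constant: H = [[-10, -8], [-8, -8]].
det(H) = (-10)·(-8) − (-8)² = 16.
det(H) > 0 and tr(H) = -18 < 0, so H is negative definite and the point is a local maximum.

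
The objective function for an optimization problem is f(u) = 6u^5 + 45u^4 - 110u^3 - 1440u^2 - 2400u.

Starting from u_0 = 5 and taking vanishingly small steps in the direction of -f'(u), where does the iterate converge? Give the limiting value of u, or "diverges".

4

f'(u) = 30(u - 4)(u + 1)(u + 4)(u + 5), so f'(5) = 16200.
Gradient descent moves in the -f' direction, i.e. u is decreasing.
The nearest critical point in that direction is u = 4, where f'' = 10800 > 0 (a local minimum). The iterate converges there.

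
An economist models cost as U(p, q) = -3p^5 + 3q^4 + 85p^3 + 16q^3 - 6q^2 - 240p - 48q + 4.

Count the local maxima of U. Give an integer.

U separates as a function of p plus a function of q, so ∇U=0 decouples.
∂U/∂p = -15(p - 4)(p - 1)(p + 1)(p + 4) = 0 at p ∈ {-4, -1, 1, 4}; ∂U/∂q = 12(q - 1)(q + 1)(q + 4) = 0 at q ∈ {-4, -1, 1}.
The Hessian is diagonal: diag(U_pp, U_qq). Second derivatives: U_pp(-4)=1800, U_pp(-1)=-450, U_pp(1)=450, U_pp(4)=-1800; U_qq(-4)=180, U_qq(-1)=-72, U_qq(1)=120.
Local maxima occur where both diagonal entries negative: (-1, -1), (4, -1). Count: 2.

2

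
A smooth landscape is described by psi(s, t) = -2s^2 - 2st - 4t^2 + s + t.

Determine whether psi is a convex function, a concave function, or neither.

concave

psi is quadratic, so its Hessian is the constant matrix H = [[-4, -2], [-2, -8]].
det(H) = 28, tr(H) = -12.
det(H) > 0 and tr(H) < 0, so H is negative definite everywhere: concave.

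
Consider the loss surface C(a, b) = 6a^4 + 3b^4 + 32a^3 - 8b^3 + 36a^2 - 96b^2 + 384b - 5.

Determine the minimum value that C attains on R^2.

C(a,b) separates as P(a) + Q(b) − 5, so its minimum is min P + min Q − 5.
P'(a) = 24a(a + 1)(a + 3) vanishes at a ∈ {-3, -1, 0}; Q'(b) = 12(b - 4)(b - 2)(b + 4) vanishes at b ∈ {-4, 2, 4}.
Local minima of P (where P''>0): P(-3)=-54, P(0)=0. Local minima of Q: Q(-4)=-1792, Q(4)=256.
So the global minimum of C is P(-3) + Q(-4) − 5 = -54 − 1792 − 5 = -1851, attained at (-3, -4).

-1851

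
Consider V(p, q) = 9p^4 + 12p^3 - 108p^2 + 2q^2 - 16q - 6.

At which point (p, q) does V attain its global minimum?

(-3, 4)

V(p,q) separates as A(p) + B(q) − 6, so its minimum is min A + min B − 6.
A'(p) = 36p(p - 2)(p + 3) vanishes at p ∈ {-3, 0, 2}; B'(q) = 4q - 16 vanishes at q ∈ {4}.
Local minima of A (where A''>0): A(-3)=-567, A(2)=-192. Local minima of B: B(4)=-32.
So the global minimum of V is A(-3) + B(4) − 6 = -567 − 32 − 6 = -605, attained at (-3, 4).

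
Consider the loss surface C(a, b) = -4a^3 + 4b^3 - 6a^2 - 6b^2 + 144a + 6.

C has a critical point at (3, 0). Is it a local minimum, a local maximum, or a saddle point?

The mixed partial ∂²C/∂a∂b is 0, so the Hessian at any point is diag(C_aa, C_bb) = diag(-12(2a + 1), 12(2b - 1)).
At (3, 0): H = diag(-84, -12).
Both eigenvalues are negative, so H is negative definite: a local maximum.

local maximum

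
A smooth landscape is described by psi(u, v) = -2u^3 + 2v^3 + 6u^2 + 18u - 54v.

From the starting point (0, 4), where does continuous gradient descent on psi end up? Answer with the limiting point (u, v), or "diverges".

(-1, 3)

psi is separable, so gradient descent decouples: u follows -∂psi/∂u, v follows -∂psi/∂v.
∂psi/∂u = -6(u - 3)(u + 1); at u=0 this is 18, so u decreases.
∂psi/∂v = 6(v - 3)(v + 3); at v=4 this is 42, so v decreases.
u converges to its nearest critical value -1 (a local min of the u-part); v converges to 3. The iterate converges to (-1, 3).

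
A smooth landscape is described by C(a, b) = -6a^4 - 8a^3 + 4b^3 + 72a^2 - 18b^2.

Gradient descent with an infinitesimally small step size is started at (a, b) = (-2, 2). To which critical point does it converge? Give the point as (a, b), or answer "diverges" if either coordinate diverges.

(0, 3)

C is separable, so gradient descent decouples: a follows -∂C/∂a, b follows -∂C/∂b.
∂C/∂a = -24a(a - 2)(a + 3); at a=-2 this is -192, so a increases.
∂C/∂b = 12b(b - 3); at b=2 this is -24, so b increases.
a converges to its nearest critical value 0 (a local min of the a-part); b converges to 3. The iterate converges to (0, 3).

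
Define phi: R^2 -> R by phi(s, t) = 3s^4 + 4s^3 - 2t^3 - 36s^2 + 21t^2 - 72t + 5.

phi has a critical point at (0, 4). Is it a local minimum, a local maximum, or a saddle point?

The mixed partial ∂²phi/∂s∂t is 0, so the Hessian at any point is diag(phi_ss, phi_tt) = diag(12(3s^2 + 2s - 6), 6(-2t + 7)).
At (0, 4): H = diag(-72, -6).
Both eigenvalues are negative, so H is negative definite: a local maximum.

local maximum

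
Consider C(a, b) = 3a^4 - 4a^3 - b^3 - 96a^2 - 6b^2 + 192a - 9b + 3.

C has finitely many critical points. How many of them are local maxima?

C separates as a function of a plus a function of b, so ∇C=0 decouples.
∂C/∂a = 12(a - 4)(a - 1)(a + 4) = 0 at a ∈ {-4, 1, 4}; ∂C/∂b = -3(b + 1)(b + 3) = 0 at b ∈ {-3, -1}.
The Hessian is diagonal: diag(C_aa, C_bb). Second derivatives: C_aa(-4)=480, C_aa(1)=-180, C_aa(4)=288; C_bb(-3)=6, C_bb(-1)=-6.
Local maxima occur where both diagonal entries negative: (1, -1). Count: 1.

1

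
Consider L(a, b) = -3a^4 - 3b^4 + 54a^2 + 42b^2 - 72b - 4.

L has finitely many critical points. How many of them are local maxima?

L separates as a function of a plus a function of b, so ∇L=0 decouples.
∂L/∂a = -12a(a - 3)(a + 3) = 0 at a ∈ {-3, 0, 3}; ∂L/∂b = -12(b - 2)(b - 1)(b + 3) = 0 at b ∈ {-3, 1, 2}.
The Hessian is diagonal: diag(L_aa, L_bb). Second derivatives: L_aa(-3)=-216, L_aa(0)=108, L_aa(3)=-216; L_bb(-3)=-240, L_bb(1)=48, L_bb(2)=-60.
Local maxima occur where both diagonal entries negative: (-3, -3), (-3, 2), (3, -3), (3, 2). Count: 4.

4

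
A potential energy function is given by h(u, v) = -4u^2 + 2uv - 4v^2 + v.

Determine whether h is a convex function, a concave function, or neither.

h is quadratic, so its Hessian is the constant matrix H = [[-8, 2], [2, -8]].
det(H) = 60, tr(H) = -16.
det(H) > 0 and tr(H) < 0, so H is negative definite everywhere: concave.

concave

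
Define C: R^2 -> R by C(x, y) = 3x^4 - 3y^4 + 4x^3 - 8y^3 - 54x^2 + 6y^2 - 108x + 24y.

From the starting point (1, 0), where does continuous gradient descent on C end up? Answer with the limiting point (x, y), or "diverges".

(3, -1)

C is separable, so gradient descent decouples: x follows -∂C/∂x, y follows -∂C/∂y.
∂C/∂x = 12(x - 3)(x + 1)(x + 3); at x=1 this is -192, so x increases.
∂C/∂y = -12(y - 1)(y + 1)(y + 2); at y=0 this is 24, so y decreases.
x converges to its nearest critical value 3 (a local min of the x-part); y converges to -1. The iterate converges to (3, -1).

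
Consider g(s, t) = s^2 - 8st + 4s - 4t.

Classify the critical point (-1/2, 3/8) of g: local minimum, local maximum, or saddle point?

The Hessian of g is constant: H = [[2, -8], [-8, 0]].
det(H) = 2·0 − (-8)² = -64.
Since det(H) < 0, H is indefinite and the critical point is a saddle point.

saddle point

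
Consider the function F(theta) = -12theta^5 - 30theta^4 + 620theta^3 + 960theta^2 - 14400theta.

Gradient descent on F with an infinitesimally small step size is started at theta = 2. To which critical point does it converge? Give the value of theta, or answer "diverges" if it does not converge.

3

F'(theta) = -60(theta - 4)(theta - 3)(theta + 4)(theta + 5), so F'(2) = -5040.
Gradient descent moves in the -F' direction, i.e. theta is increasing.
The nearest critical point in that direction is theta = 3, where F'' = 3360 > 0 (a local minimum). The iterate converges there.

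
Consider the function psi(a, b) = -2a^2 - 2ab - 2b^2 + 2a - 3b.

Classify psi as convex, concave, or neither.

psi is quadratic, so its Hessian is the constant matrix H = [[-4, -2], [-2, -4]].
det(H) = 12, tr(H) = -8.
det(H) > 0 and tr(H) < 0, so H is negative definite everywhere: concave.

concave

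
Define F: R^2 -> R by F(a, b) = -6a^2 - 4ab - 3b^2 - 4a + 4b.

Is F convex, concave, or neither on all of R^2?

concave

F is quadratic, so its Hessian is the constant matrix H = [[-12, -4], [-4, -6]].
det(H) = 56, tr(H) = -18.
det(H) > 0 and tr(H) < 0, so H is negative definite everywhere: concave.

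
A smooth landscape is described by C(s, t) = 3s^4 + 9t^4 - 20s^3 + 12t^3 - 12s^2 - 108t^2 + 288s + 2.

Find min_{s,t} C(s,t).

-981

C(s,t) separates as P(s) + Q(t) + 2, so its minimum is min P + min Q + 2.
P'(s) = 12(s - 4)(s - 3)(s + 2) vanishes at s ∈ {-2, 3, 4}; Q'(t) = 36t(t - 2)(t + 3) vanishes at t ∈ {-3, 0, 2}.
Local minima of P (where P''>0): P(-2)=-416, P(4)=448. Local minima of Q: Q(-3)=-567, Q(2)=-192.
So the global minimum of C is P(-2) + Q(-3) + 2 = -416 − 567 + 2 = -981, attained at (-2, -3).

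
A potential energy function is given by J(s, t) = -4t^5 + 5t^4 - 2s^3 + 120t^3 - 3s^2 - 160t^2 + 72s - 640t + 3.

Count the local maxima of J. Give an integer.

2

J separates as a function of s plus a function of t, so ∇J=0 decouples.
∂J/∂s = -6(s - 3)(s + 4) = 0 at s ∈ {-4, 3}; ∂J/∂t = -20(t - 4)(t - 2)(t + 1)(t + 4) = 0 at t ∈ {-4, -1, 2, 4}.
The Hessian is diagonal: diag(J_ss, J_tt). Second derivatives: J_ss(-4)=42, J_ss(3)=-42; J_tt(-4)=2880, J_tt(-1)=-900, J_tt(2)=720, J_tt(4)=-1600.
Local maxima occur where both diagonal entries negative: (3, -1), (3, 4). Count: 2.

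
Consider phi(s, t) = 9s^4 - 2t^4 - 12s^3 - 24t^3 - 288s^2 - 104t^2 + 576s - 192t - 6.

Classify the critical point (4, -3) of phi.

The mixed partial ∂²phi/∂s∂t is 0, so the Hessian at any point is diag(phi_ss, phi_tt) = diag(36(3s^2 - 2s - 16), -8(3t^2 + 18t + 26)).
At (4, -3): H = diag(864, 8).
Both eigenvalues are positive, so H is positive definite: a local minimum.

local minimum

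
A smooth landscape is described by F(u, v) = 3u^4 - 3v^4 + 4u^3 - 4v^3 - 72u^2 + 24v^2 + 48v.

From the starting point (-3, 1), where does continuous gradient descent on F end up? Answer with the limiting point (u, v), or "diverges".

F is separable, so gradient descent decouples: u follows -∂F/∂u, v follows -∂F/∂v.
∂F/∂u = 12u(u - 3)(u + 4); at u=-3 this is 216, so u decreases.
∂F/∂v = -12(v - 2)(v + 1)(v + 2); at v=1 this is 72, so v decreases.
u converges to its nearest critical value -4 (a local min of the u-part); v converges to -1. The iterate converges to (-4, -1).

(-4, -1)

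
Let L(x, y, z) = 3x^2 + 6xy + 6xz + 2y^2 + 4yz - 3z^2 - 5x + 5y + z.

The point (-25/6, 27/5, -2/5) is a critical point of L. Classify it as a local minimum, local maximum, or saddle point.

The Hessian is constant: H = [[6, 6, 6], [6, 4, 4], [6, 4, -6]].
Leading principal minors: Δ₁ = 6, Δ₂ = -12, Δ₃ = 120.
The minors fit neither the all-positive nor the alternating-sign pattern, so H is indefinite: a saddle point.

saddle point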